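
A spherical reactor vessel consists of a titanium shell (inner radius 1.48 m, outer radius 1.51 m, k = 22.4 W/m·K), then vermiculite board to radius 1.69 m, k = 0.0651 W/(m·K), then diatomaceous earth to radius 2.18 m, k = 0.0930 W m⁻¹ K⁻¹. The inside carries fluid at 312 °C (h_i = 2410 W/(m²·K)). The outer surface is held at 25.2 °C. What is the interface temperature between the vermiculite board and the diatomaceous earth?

Treat each layer as a resistance in series:
  R_conv,in = 1/(4πr²h) = 1/(4π·1.48²·2410) = 1.507×10^-5 K/W
  R_titanium = (1/1.48 − 1/1.51)/(4πk) = 0.01342/(4π·22.4) = 4.769×10^-5 K/W
  R_vermiculite board = (1/1.51 − 1/1.69)/(4πk) = 0.07054/(4π·0.0651) = 0.08622 K/W
  R_diatomaceous earth = (1/1.69 − 1/2.18)/(4πk) = 0.1330/(4π·0.0930) = 0.1138 K/W
ΣR = 1.507×10^-5 + 4.769×10^-5 + 0.08622 + 0.1138 = 0.2001 K/W
Q = ΔT/ΣR = (312 °C − 25.2 °C)/0.2001 = 1433 W
From the inner boundary to the vermiculite board/diatomaceous earth interface, ΣR_partial = 0.08628 K/W.
T_interface = T_in − Q·ΣR_partial = 312 °C − (1433)(0.08628) = 188 °C

T = 188 °C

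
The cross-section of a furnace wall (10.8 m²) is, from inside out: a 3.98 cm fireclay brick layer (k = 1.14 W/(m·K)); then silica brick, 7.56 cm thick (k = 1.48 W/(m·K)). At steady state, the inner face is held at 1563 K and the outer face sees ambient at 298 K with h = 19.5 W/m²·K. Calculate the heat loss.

Treat each layer as a resistance in series:
  R_fireclay brick = L/(kA) = 0.0398/(1.14·10.8) = 0.003233 K/W
  R_silica brick = L/(kA) = 0.0756/(1.48·10.8) = 0.004730 K/W
  R_conv,out = 1/(hA) = 1/(19.5·10.8) = 0.004748 K/W
ΣR = 0.003233 + 0.004730 + 0.004748 = 0.01271 K/W
Q = ΔT/ΣR = (1563 K − 298 K)/0.01271 = 99500 W

Q = 99500 W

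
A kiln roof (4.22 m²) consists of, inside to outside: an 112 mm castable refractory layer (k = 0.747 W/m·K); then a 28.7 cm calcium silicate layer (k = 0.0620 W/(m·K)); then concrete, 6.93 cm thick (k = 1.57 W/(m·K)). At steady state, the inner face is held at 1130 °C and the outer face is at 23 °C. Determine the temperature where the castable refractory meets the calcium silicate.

T = 1096 °C

Series thermal resistances, inner to outer:
  R_castable refractory = L/(kA) = 0.112/(0.747·4.22) = 0.03553 K/W
  R_calcium silicate = L/(kA) = 0.287/(0.0620·4.22) = 1.097 K/W
  R_concrete = L/(kA) = 0.0693/(1.57·4.22) = 0.01046 K/W
ΣR = 0.03553 + 1.097 + 0.01046 = 1.143 K/W
Q = ΔT/ΣR = (1130 °C − 23 °C)/1.143 = 968.5 W
From the inner boundary to the castable refractory/calcium silicate interface, ΣR_partial = 0.03553 K/W.
T_interface = T_in − Q·ΣR_partial = 1130 °C − (968.5)(0.03553) = 1096 °C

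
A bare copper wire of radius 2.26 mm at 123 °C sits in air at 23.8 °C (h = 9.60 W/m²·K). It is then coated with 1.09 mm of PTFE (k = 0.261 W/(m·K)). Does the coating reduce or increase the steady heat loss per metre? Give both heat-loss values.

Critical radius for a cylinder: r_cr = k/h = 0.0272 m = 2.72 cm.
Outer radius after coating: r₂ = 0.00226 + 0.00109 = 0.00335 m.
Since r₁ < r_cr and r₂ ≤ r_cr, the coating moves toward the maximum at r_cr — heat loss rises.
Bare: R = 1/(2πr₁h) = 7.336 m·K/W; Q = 99.2/7.336 = 13.5 W/m.
Coated: R = R_cond + R_conv = 5.189 m·K/W; Q = 99.2/5.189 = 19.1 W/m.

increases: 13.5 → 19.1 W/m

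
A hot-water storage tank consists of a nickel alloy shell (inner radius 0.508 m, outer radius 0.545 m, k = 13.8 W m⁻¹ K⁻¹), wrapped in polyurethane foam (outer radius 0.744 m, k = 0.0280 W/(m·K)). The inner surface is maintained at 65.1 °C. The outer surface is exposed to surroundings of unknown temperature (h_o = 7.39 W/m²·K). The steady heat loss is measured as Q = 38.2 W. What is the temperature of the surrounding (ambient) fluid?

Sum the resistances:
  R_nickel alloy = (1/0.508 − 1/0.545)/(4πk) = 0.1336/(4π·13.8) = 7.706×10^-4 K/W
  R_polyurethane foam = (1/0.545 − 1/0.744)/(4πk) = 0.4908/(4π·0.0280) = 1.395 K/W
  R_conv,out = 1/(4πr²h) = 1/(4π·0.744²·7.39) = 0.01945 K/W
ΣR = 1.415 K/W
ΔT = Q·ΣR = 38.2 × 1.415 = 54.05 K
Heat flows outward, so T_out = T_in − ΔT = 65.1 − 54.05 = 11.0 °C

T_out = 11.0 °C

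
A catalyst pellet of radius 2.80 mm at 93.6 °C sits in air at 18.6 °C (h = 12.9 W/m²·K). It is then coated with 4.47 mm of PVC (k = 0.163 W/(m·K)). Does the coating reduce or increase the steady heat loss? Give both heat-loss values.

Critical radius for a sphere: r_cr = 2k/h = 0.0253 m = 2.53 cm.
Outer radius after coating: r₂ = 0.00280 + 0.00447 = 0.00727 m.
Since r₁ < r_cr and r₂ ≤ r_cr, the coating moves toward the maximum at r_cr — heat loss rises.
Bare: R = 1/(4πr₁²h) = 786.8 K/W; Q = 75/786.8 = 0.0953 W.
Coated: R = R_cond + R_conv = 223.9 K/W; Q = 75/223.9 = 0.335 W.

increases: 0.0953 → 0.335 W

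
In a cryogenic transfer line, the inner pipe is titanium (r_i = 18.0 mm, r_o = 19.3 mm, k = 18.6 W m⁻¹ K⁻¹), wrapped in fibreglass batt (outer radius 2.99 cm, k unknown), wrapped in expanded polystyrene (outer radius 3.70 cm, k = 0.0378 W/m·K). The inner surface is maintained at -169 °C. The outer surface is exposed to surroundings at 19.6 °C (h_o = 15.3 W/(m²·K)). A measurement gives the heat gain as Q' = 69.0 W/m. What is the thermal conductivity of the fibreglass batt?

k = 0.0448 W/m·K

ΣR = ΔT/Q' = |-169 − 19.6|/69.0 = 2.733 m·K/W
Known resistances:
  R'_titanium = ln(0.0193/0.0180)/(2πk) = 0.06973/(2π·18.6) = 5.967×10^-4 m·K/W
  R'_expanded polystyrene = ln(0.0370/0.0299)/(2πk) = 0.2131/(2π·0.0378) = 0.8971 m·K/W
  R'_conv,out = 1/(2πr h) = 1/(2π·0.0370·15.3) = 0.2811 m·K/W
R_fibreglass batt = ΣR − ΣR_known = 2.733 − 1.179 = 1.554 m·K/W
ln(r₂/r₁)/(2πk) = 1.554 ⇒ k = 0.4378/(2π·1.554) = 0.0448 W/m·K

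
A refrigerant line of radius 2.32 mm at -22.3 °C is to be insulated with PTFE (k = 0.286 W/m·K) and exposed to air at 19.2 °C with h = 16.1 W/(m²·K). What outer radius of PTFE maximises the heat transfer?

For a cylinder, r_cr = k_ins/h = 0.286/16.1 = 0.0178 m = 1.78 cm

r_cr = 1.78 cm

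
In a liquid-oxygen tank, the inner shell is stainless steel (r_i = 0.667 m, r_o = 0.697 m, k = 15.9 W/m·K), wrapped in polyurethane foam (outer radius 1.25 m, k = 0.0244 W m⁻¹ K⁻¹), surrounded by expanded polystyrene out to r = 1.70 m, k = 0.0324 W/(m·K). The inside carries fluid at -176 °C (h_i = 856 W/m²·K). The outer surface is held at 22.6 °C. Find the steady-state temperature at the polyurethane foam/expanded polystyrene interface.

Treat each layer as a resistance in series:
  R_conv,in = 1/(4πr²h) = 1/(4π·0.667²·856) = 2.090×10^-4 K/W
  R_stainless steel = (1/0.667 − 1/0.697)/(4πk) = 0.06453/(4π·15.9) = 3.230×10^-4 K/W
  R_polyurethane foam = (1/0.697 − 1/1.25)/(4πk) = 0.6347/(4π·0.0244) = 2.070 K/W
  R_expanded polystyrene = (1/1.25 − 1/1.70)/(4πk) = 0.2118/(4π·0.0324) = 0.5201 K/W
ΣR = 2.090×10^-4 + 3.230×10^-4 + 2.070 + 0.5201 = 2.591 K/W
Q = ΔT/ΣR = (-176 °C − 22.6 °C)/2.591 = -76.65 W
From the inner boundary to the polyurethane foam/expanded polystyrene interface, ΣR_partial = 2.071 K/W.
T_interface = T_in − Q·ΣR_partial = -176 °C − (-76.65)(2.071) = -17.3 °C

T = -17.3 °C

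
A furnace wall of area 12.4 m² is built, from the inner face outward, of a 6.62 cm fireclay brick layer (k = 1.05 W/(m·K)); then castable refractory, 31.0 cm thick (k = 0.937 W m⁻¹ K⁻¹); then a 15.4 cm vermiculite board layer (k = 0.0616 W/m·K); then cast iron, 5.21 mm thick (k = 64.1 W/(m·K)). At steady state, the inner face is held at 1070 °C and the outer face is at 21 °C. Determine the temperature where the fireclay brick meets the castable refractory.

T = 1047 °C

Resistance network (inner→outer):
  R_fireclay brick = L/(kA) = 0.0662/(1.05·12.4) = 0.005084 K/W
  R_castable refractory = L/(kA) = 0.310/(0.937·12.4) = 0.02668 K/W
  R_vermiculite board = L/(kA) = 0.154/(0.0616·12.4) = 0.2016 K/W
  R_cast iron = L/(kA) = 0.00521/(64.1·12.4) = 6.555×10^-6 K/W
ΣR = 0.005084 + 0.02668 + 0.2016 + 6.555×10^-6 = 0.2334 K/W
Q = ΔT/ΣR = (1070 °C − 21 °C)/0.2334 = 4494 W
From the inner boundary to the fireclay brick/castable refractory interface, ΣR_partial = 0.005084 K/W.
T_interface = T_in − Q·ΣR_partial = 1070 °C − (4494)(0.005084) = 1047 °C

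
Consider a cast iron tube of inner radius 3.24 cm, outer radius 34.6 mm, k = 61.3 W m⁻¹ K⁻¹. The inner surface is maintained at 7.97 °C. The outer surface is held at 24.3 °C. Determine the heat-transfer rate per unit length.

Q' = 95.7 kW/m

Q' = 2πk·ΔT/ln(r₂/r₁) = 2π × 61.3 × 16.33 / ln(0.0346/0.0324) = 95700 W/m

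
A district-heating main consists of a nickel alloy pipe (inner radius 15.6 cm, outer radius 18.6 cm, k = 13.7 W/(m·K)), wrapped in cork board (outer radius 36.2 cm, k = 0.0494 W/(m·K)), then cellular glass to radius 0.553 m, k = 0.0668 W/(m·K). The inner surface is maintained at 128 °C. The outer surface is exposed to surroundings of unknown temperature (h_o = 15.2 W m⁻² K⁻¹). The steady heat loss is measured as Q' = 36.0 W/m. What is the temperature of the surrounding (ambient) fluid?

Series resistances:
  R'_nickel alloy = ln(0.186/0.156)/(2πk) = 0.1759/(2π·13.7) = 0.002043 m·K/W
  R'_cork board = ln(0.362/0.186)/(2πk) = 0.6659/(2π·0.0494) = 2.145 m·K/W
  R'_cellular glass = ln(0.553/0.362)/(2πk) = 0.4237/(2π·0.0668) = 1.010 m·K/W
  R'_conv,out = 1/(2πr h) = 1/(2π·0.553·15.2) = 0.01893 m·K/W
ΣR = 3.176 m·K/W
ΔT = Q'·ΣR = 36.0 × 3.176 = 114.3 K
Heat flows outward, so T_out = T_in − ΔT = 128 − 114.3 = 13.7 °C

T_out = 13.7 °C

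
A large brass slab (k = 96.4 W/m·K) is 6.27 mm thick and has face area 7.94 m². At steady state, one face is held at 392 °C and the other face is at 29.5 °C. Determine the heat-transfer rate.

Q = 44300 kW

Q = kA·ΔT/L = 96.4 × 7.94 × |392 °C − 29.5 °C| / 0.00627 = 4.43×10^7 W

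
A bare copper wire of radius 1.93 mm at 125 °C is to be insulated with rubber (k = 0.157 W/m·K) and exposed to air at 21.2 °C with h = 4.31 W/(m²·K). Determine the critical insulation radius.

r_cr = 3.64 cm

For a cylinder, r_cr = k_ins/h = 0.157/4.31 = 0.0364 m = 3.64 cm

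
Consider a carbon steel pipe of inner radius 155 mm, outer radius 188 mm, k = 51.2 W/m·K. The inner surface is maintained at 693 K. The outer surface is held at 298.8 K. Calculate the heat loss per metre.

Q' = 2πk·ΔT/ln(r₂/r₁) = 2π × 51.2 × 394.2 / ln(0.188/0.155) = 6.57×10^5 W/m

Q' = 6.57×10^5 W/m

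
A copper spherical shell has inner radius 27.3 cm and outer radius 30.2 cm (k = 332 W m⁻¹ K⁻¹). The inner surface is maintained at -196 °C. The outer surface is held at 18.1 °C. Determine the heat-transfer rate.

Q = 4πk·ΔT/(1/r₁ − 1/r₂) = 4π × 332 × 214.1 / (1/0.273 − 1/0.302) = 2.54×10^6 W

Q = 2.54×10^6 W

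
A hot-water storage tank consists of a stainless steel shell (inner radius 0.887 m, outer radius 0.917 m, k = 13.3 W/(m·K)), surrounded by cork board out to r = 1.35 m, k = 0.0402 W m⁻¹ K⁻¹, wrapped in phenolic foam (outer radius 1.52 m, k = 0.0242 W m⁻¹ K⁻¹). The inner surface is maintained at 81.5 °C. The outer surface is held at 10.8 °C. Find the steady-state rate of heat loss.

Q = 73.3 W

Treat each layer as a resistance in series:
  R_stainless steel = (1/0.887 − 1/0.917)/(4πk) = 0.03688/(4π·13.3) = 2.207×10^-4 K/W
  R_cork board = (1/0.917 − 1/1.35)/(4πk) = 0.3498/(4π·0.0402) = 0.6924 K/W
  R_phenolic foam = (1/1.35 − 1/1.52)/(4πk) = 0.08285/(4π·0.0242) = 0.2724 K/W
ΣR = 2.207×10^-4 + 0.6924 + 0.2724 = 0.9650 K/W
Q = ΔT/ΣR = (81.5 °C − 10.8 °C)/0.9650 = 73.3 W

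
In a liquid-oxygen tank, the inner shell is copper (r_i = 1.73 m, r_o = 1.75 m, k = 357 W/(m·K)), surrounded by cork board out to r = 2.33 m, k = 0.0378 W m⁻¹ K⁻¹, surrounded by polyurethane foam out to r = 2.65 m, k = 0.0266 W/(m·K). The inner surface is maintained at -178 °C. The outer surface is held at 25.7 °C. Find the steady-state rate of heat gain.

Resistance network (inner→outer):
  R_copper = (1/1.73 − 1/1.75)/(4πk) = 0.006606/(4π·357) = 1.473×10^-6 K/W
  R_cork board = (1/1.75 − 1/2.33)/(4πk) = 0.1422/(4π·0.0378) = 0.2995 K/W
  R_polyurethane foam = (1/2.33 − 1/2.65)/(4πk) = 0.05183/(4π·0.0266) = 0.1550 K/W
ΣR = 1.473×10^-6 + 0.2995 + 0.1550 = 0.4545 K/W
Q = ΔT/ΣR = (-178 °C − 25.7 °C)/0.4545 = -448 W
(Negative Q ⇒ heat flows inward; heat gain = 448 W.)

Q = 448 W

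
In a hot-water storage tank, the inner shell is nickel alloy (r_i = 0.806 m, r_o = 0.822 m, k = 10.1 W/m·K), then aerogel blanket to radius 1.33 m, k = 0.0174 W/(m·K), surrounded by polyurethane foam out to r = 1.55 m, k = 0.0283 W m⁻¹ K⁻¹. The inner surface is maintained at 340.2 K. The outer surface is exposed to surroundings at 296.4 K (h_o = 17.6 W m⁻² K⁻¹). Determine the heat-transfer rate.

Resistance network (inner→outer):
  R_nickel alloy = (1/0.806 − 1/0.822)/(4πk) = 0.02415/(4π·10.1) = 1.903×10^-4 K/W
  R_aerogel blanket = (1/0.822 − 1/1.33)/(4πk) = 0.4647/(4π·0.0174) = 2.125 K/W
  R_polyurethane foam = (1/1.33 − 1/1.55)/(4πk) = 0.1067/(4π·0.0283) = 0.3001 K/W
  R_conv,out = 1/(4πr²h) = 1/(4π·1.55²·17.6) = 0.001882 K/W
ΣR = 1.903×10^-4 + 2.125 + 0.3001 + 0.001882 = 2.427 K/W
Q = ΔT/ΣR = (340.2 K − 296.4 K)/2.427 = 18.0 W

Q = 18.0 W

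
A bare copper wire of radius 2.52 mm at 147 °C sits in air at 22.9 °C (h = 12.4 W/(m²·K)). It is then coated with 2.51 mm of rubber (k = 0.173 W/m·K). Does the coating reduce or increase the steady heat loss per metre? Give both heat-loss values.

increases: 24.4 → 38.9 W/m

Critical radius for a cylinder: r_cr = k/h = 0.0140 m = 1.40 cm.
Outer radius after coating: r₂ = 0.00252 + 0.00251 = 0.00503 m.
Since r₁ < r_cr and r₂ ≤ r_cr, the coating moves toward the maximum at r_cr — heat loss rises.
Bare: R = 1/(2πr₁h) = 5.093 m·K/W; Q = 124.1/5.093 = 24.4 W/m.
Coated: R = R_cond + R_conv = 3.188 m·K/W; Q = 124.1/3.188 = 38.9 W/m.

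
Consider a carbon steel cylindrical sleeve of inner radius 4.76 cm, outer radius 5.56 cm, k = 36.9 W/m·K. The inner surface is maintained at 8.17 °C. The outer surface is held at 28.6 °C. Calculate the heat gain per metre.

Q' = 2πk·ΔT/ln(r₂/r₁) = 2π × 36.9 × 20.43 / ln(0.0556/0.0476) = 30500 W/m

Q' = 30.5 kW/m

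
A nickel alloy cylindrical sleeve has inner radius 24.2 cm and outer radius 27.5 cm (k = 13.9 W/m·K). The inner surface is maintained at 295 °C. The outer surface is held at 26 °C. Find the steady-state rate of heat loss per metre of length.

Q' = 2πk·ΔT/ln(r₂/r₁) = 2π × 13.9 × 269 / ln(0.275/0.242) = 1.84×10^5 W/m

Q' = 1.84×10^5 W/m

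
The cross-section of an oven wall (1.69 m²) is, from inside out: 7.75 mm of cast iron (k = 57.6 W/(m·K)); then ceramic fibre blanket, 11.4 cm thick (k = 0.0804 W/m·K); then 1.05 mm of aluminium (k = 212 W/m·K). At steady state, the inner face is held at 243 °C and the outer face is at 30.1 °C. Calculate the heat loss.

Q = 254 W

Series thermal resistances, inner to outer:
  R_cast iron = L/(kA) = 0.00775/(57.6·1.69) = 7.961×10^-5 K/W
  R_ceramic fibre blanket = L/(kA) = 0.114/(0.0804·1.69) = 0.8390 K/W
  R_aluminium = L/(kA) = 0.00105/(212·1.69) = 2.931×10^-6 K/W
ΣR = 7.961×10^-5 + 0.8390 + 2.931×10^-6 = 0.8391 K/W
Q = ΔT/ΣR = (243 °C − 30.1 °C)/0.8391 = 254 W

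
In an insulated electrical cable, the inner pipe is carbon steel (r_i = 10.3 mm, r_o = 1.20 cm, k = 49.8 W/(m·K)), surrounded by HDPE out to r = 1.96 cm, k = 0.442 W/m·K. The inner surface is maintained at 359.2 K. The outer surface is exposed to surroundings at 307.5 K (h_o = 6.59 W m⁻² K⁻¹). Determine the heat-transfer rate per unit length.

Q' = 36.7 W/m

Resistance network (inner→outer):
  R'_carbon steel = ln(0.0120/0.0103)/(2πk) = 0.1528/(2π·49.8) = 4.882×10^-4 m·K/W
  R'_HDPE = ln(0.0196/0.0120)/(2πk) = 0.4906/(2π·0.442) = 0.1767 m·K/W
  R'_conv,out = 1/(2πr h) = 1/(2π·0.0196·6.59) = 1.232 m·K/W
ΣR = 4.882×10^-4 + 0.1767 + 1.232 = 1.409 m·K/W
Q' = ΔT/ΣR = (359.2 K − 307.5 K)/1.409 = 36.7 W/m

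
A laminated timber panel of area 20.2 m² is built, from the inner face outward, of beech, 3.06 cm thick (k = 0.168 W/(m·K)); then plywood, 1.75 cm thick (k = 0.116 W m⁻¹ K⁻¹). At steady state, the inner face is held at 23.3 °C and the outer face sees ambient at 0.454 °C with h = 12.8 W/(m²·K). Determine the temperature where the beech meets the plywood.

Resistance network (inner→outer):
  R_beech = L/(kA) = 0.0306/(0.168·20.2) = 0.009017 K/W
  R_plywood = L/(kA) = 0.0175/(0.116·20.2) = 0.007468 K/W
  R_conv,out = 1/(hA) = 1/(12.8·20.2) = 0.003868 K/W
ΣR = 0.009017 + 0.007468 + 0.003868 = 0.02035 K/W
Q = ΔT/ΣR = (23.3 °C − 0.454 °C)/0.02035 = 1123 W
From the inner boundary to the beech/plywood interface, ΣR_partial = 0.009017 K/W.
T_interface = T_in − Q·ΣR_partial = 23.3 °C − (1123)(0.009017) = 13.2 °C

T = 13.2 °C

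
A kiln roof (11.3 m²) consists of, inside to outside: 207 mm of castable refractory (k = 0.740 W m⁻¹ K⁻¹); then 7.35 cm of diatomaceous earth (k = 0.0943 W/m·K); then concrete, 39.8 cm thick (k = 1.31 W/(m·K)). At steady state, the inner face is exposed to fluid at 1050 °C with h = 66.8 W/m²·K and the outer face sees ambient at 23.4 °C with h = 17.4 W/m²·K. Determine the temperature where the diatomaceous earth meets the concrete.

T = 282 °C

Series thermal resistances, inner to outer:
  R_conv,in = 1/(hA) = 1/(66.8·11.3) = 0.001325 K/W
  R_castable refractory = L/(kA) = 0.207/(0.740·11.3) = 0.02475 K/W
  R_diatomaceous earth = L/(kA) = 0.0735/(0.0943·11.3) = 0.06898 K/W
  R_concrete = L/(kA) = 0.398/(1.31·11.3) = 0.02689 K/W
  R_conv,out = 1/(hA) = 1/(17.4·11.3) = 0.005086 K/W
ΣR = 0.001325 + 0.02475 + 0.06898 + 0.02689 + 0.005086 = 0.1270 K/W
Q = ΔT/ΣR = (1050 °C − 23.4 °C)/0.1270 = 8083 W
From the inner boundary to the diatomaceous earth/concrete interface, ΣR_partial = 0.09506 K/W.
T_interface = T_in − Q·ΣR_partial = 1050 °C − (8083)(0.09506) = 282 °C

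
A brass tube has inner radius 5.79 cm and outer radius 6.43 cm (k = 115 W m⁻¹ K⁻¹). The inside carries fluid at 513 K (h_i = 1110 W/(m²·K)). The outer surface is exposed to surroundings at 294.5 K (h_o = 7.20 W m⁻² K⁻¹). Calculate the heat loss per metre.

Series thermal resistances, inner to outer:
  R'_conv,in = 1/(2πr h) = 1/(2π·0.0579·1110) = 0.002476 m·K/W
  R'_brass = ln(0.0643/0.0579)/(2πk) = 0.1048/(2π·115) = 1.451×10^-4 m·K/W
  R'_conv,out = 1/(2πr h) = 1/(2π·0.0643·7.20) = 0.3438 m·K/W
ΣR = 0.002476 + 1.451×10^-4 + 0.3438 = 0.3464 m·K/W
Q' = ΔT/ΣR = (513 K − 294.5 K)/0.3464 = 631 W/m

Q' = 631 W/m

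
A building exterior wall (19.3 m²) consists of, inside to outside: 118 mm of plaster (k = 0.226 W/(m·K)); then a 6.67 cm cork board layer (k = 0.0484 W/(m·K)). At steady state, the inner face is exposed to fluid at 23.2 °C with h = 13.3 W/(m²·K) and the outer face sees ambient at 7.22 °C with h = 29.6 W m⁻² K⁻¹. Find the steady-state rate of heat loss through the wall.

Q = 154 W

Series thermal resistances, inner to outer:
  R_conv,in = 1/(hA) = 1/(13.3·19.3) = 0.003896 K/W
  R_plaster = L/(kA) = 0.118/(0.226·19.3) = 0.02705 K/W
  R_cork board = L/(kA) = 0.0667/(0.0484·19.3) = 0.07140 K/W
  R_conv,out = 1/(hA) = 1/(29.6·19.3) = 0.001750 K/W
ΣR = 0.003896 + 0.02705 + 0.07140 + 0.001750 = 0.1041 K/W
Q = ΔT/ΣR = (23.2 °C − 7.22 °C)/0.1041 = 154 W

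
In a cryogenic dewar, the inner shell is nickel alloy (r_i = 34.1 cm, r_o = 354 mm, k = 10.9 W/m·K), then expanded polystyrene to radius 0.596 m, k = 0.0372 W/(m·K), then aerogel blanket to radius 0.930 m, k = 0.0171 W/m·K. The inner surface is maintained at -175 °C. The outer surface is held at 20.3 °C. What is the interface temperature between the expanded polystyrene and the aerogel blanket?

T = -83.8 °C

Resistance network (inner→outer):
  R_nickel alloy = (1/0.341 − 1/0.354)/(4πk) = 0.1077/(4π·10.9) = 7.862×10^-4 K/W
  R_expanded polystyrene = (1/0.354 − 1/0.596)/(4πk) = 1.147/(4π·0.0372) = 2.454 K/W
  R_aerogel blanket = (1/0.596 − 1/0.930)/(4πk) = 0.6026/(4π·0.0171) = 2.804 K/W
ΣR = 7.862×10^-4 + 2.454 + 2.804 = 5.259 K/W
Q = ΔT/ΣR = (-175 °C − 20.3 °C)/5.259 = -37.14 W
From the inner boundary to the expanded polystyrene/aerogel blanket interface, ΣR_partial = 2.455 K/W.
T_interface = T_in − Q·ΣR_partial = -175 °C − (-37.14)(2.455) = -83.8 °C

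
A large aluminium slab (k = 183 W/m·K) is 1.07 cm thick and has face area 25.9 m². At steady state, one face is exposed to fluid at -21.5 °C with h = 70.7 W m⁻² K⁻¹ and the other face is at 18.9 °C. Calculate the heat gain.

Treat each layer as a resistance in series:
  R_conv,in = 1/(hA) = 1/(70.7·25.9) = 5.461×10^-4 K/W
  R_aluminium = L/(kA) = 0.0107/(183·25.9) = 2.258×10^-6 K/W
ΣR = 5.461×10^-4 + 2.258×10^-6 = 5.484×10^-4 K/W
Q = ΔT/ΣR = (-21.5 °C − 18.9 °C)/5.484×10^-4 = -73700 W
(Negative Q ⇒ heat flows inward; heat gain = 73700 W.)

Q = 73.7 kW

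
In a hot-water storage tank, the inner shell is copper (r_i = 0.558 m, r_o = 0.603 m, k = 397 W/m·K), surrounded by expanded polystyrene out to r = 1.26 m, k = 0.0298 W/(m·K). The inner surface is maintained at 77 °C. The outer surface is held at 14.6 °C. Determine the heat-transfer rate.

Q = 27.0 W

Series thermal resistances, inner to outer:
  R_copper = (1/0.558 − 1/0.603)/(4πk) = 0.1337/(4π·397) = 2.681×10^-5 K/W
  R_expanded polystyrene = (1/0.603 − 1/1.26)/(4πk) = 0.8647/(4π·0.0298) = 2.309 K/W
ΣR = 2.681×10^-5 + 2.309 = 2.309 K/W
Q = ΔT/ΣR = (77 °C − 14.6 °C)/2.309 = 27.0 W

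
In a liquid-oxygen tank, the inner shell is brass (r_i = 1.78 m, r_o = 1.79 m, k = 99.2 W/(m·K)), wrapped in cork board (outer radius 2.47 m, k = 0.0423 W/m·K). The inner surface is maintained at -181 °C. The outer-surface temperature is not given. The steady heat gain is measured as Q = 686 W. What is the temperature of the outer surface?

Series resistances:
  R_brass = (1/1.78 − 1/1.79)/(4πk) = 0.003139/(4π·99.2) = 2.518×10^-6 K/W
  R_cork board = (1/1.79 − 1/2.47)/(4πk) = 0.1538/(4π·0.0423) = 0.2893 K/W
ΣR = 0.2893 K/W
ΔT = Q·ΣR = 686 × 0.2893 = 198.5 K
Heat flows inward, so T_out = T_in + ΔT = -181 + 198.5 = 17.5 °C

T_out = 17.5 °C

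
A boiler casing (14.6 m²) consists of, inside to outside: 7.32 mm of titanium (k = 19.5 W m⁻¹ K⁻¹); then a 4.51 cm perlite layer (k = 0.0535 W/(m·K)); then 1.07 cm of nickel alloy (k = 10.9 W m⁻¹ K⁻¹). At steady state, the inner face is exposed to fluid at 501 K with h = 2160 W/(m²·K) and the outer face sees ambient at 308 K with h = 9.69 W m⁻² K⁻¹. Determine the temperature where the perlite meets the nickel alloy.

Resistance network (inner→outer):
  R_conv,in = 1/(hA) = 1/(2160·14.6) = 3.171×10^-5 K/W
  R_titanium = L/(kA) = 0.00732/(19.5·14.6) = 2.571×10^-5 K/W
  R_perlite = L/(kA) = 0.0451/(0.0535·14.6) = 0.05774 K/W
  R_nickel alloy = L/(kA) = 0.0107/(10.9·14.6) = 6.724×10^-5 K/W
  R_conv,out = 1/(hA) = 1/(9.69·14.6) = 0.007068 K/W
ΣR = 3.171×10^-5 + 2.571×10^-5 + 0.05774 + 6.724×10^-5 + 0.007068 = 0.06493 K/W
Q = ΔT/ΣR = (501 K − 308 K)/0.06493 = 2972 W
From the inner boundary to the perlite/nickel alloy interface, ΣR_partial = 0.05780 K/W.
T_interface = T_in − Q·ΣR_partial = 501 K − (2972)(0.05780) = 329.2 K

T = 329.2 K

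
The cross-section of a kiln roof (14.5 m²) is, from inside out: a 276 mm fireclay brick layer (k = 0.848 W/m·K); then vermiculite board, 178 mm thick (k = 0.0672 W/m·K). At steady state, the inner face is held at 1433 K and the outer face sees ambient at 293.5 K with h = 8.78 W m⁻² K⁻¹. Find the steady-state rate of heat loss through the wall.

Q = 5350 W

Resistance network (inner→outer):
  R_fireclay brick = L/(kA) = 0.276/(0.848·14.5) = 0.02245 K/W
  R_vermiculite board = L/(kA) = 0.178/(0.0672·14.5) = 0.1827 K/W
  R_conv,out = 1/(hA) = 1/(8.78·14.5) = 0.007855 K/W
ΣR = 0.02245 + 0.1827 + 0.007855 = 0.2130 K/W
Q = ΔT/ΣR = (1433 K − 293.5 K)/0.2130 = 5350 W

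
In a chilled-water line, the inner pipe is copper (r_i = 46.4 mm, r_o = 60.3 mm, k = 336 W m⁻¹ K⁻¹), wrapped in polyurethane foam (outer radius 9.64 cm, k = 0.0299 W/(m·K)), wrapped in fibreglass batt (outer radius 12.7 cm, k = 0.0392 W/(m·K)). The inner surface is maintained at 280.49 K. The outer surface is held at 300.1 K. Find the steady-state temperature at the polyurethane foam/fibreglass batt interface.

Series thermal resistances, inner to outer:
  R'_copper = ln(0.0603/0.0464)/(2πk) = 0.2620/(2π·336) = 1.241×10^-4 m·K/W
  R'_polyurethane foam = ln(0.0964/0.0603)/(2πk) = 0.4692/(2π·0.0299) = 2.497 m·K/W
  R'_fibreglass batt = ln(0.127/0.0964)/(2πk) = 0.2757/(2π·0.0392) = 1.119 m·K/W
ΣR = 1.241×10^-4 + 2.497 + 1.119 = 3.616 m·K/W
Q' = ΔT/ΣR = (280.49 K − 300.1 K)/3.616 = -5.423 W/m
From the inner boundary to the polyurethane foam/fibreglass batt interface, ΣR_partial = 2.497 m·K/W.
T_interface = T_in − Q'·ΣR_partial = 280.49 K − (-5.423)(2.497) = 294.0 K

T = 294.0 K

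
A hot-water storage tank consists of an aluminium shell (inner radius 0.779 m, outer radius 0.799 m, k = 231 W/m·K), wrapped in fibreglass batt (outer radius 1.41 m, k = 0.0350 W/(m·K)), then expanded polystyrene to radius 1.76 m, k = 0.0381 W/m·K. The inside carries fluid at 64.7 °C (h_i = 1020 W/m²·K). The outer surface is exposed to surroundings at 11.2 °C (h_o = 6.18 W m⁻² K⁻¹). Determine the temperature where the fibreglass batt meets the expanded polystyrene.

Resistance network (inner→outer):
  R_conv,in = 1/(4πr²h) = 1/(4π·0.779²·1020) = 1.286×10^-4 K/W
  R_aluminium = (1/0.779 − 1/0.799)/(4πk) = 0.03213/(4π·231) = 1.107×10^-5 K/W
  R_fibreglass batt = (1/0.799 − 1/1.41)/(4πk) = 0.5423/(4π·0.0350) = 1.233 K/W
  R_expanded polystyrene = (1/1.41 − 1/1.76)/(4πk) = 0.1410/(4π·0.0381) = 0.2946 K/W
  R_conv,out = 1/(4πr²h) = 1/(4π·1.76²·6.18) = 0.004157 K/W
ΣR = 1.286×10^-4 + 1.107×10^-5 + 1.233 + 0.2946 + 0.004157 = 1.532 K/W
Q = ΔT/ΣR = (64.7 °C − 11.2 °C)/1.532 = 34.92 W
From the inner boundary to the fibreglass batt/expanded polystyrene interface, ΣR_partial = 1.233 K/W.
T_interface = T_in − Q·ΣR_partial = 64.7 °C − (34.92)(1.233) = 21.6 °C

T = 21.6 °C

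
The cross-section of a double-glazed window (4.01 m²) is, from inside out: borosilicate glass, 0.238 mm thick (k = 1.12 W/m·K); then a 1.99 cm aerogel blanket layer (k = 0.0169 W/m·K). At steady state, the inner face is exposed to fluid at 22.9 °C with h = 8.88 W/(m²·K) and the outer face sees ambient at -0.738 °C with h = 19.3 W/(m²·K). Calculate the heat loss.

Q = 70.6 W

Treat each layer as a resistance in series:
  R_conv,in = 1/(hA) = 1/(8.88·4.01) = 0.02808 K/W
  R_borosilicate glass = L/(kA) = 2.38×10^-4/(1.12·4.01) = 5.299×10^-5 K/W
  R_aerogel blanket = L/(kA) = 0.0199/(0.0169·4.01) = 0.2936 K/W
  R_conv,out = 1/(hA) = 1/(19.3·4.01) = 0.01292 K/W
ΣR = 0.02808 + 5.299×10^-5 + 0.2936 + 0.01292 = 0.3347 K/W
Q = ΔT/ΣR = (22.9 °C − -0.738 °C)/0.3347 = 70.6 W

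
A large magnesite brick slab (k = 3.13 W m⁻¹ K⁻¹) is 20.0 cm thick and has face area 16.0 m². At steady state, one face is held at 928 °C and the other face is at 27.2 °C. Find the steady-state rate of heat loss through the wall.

Q = kA·ΔT/L = 3.13 × 16.0 × |928 °C − 27.2 °C| / 0.200 = 2.26×10^5 W

Q = 226 kW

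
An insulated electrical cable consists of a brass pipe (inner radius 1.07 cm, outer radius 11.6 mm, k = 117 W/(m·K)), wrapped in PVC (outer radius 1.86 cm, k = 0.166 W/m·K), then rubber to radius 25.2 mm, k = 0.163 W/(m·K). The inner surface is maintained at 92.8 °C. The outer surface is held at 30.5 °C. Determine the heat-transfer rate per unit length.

Q' = 83.1 W/m

Series thermal resistances, inner to outer:
  R'_brass = ln(0.0116/0.0107)/(2πk) = 0.08076/(2π·117) = 1.099×10^-4 m·K/W
  R'_PVC = ln(0.0186/0.0116)/(2πk) = 0.4722/(2π·0.166) = 0.4527 m·K/W
  R'_rubber = ln(0.0252/0.0186)/(2πk) = 0.3037/(2π·0.163) = 0.2965 m·K/W
ΣR = 1.099×10^-4 + 0.4527 + 0.2965 = 0.7493 m·K/W
Q' = ΔT/ΣR = (92.8 °C − 30.5 °C)/0.7493 = 83.1 W/m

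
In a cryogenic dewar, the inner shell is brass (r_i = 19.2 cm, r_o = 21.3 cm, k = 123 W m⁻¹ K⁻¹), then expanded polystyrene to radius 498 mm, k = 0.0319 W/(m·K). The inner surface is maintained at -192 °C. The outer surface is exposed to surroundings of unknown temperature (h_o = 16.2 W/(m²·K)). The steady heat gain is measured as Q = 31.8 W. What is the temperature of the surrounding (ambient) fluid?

Series resistances:
  R_brass = (1/0.192 − 1/0.213)/(4πk) = 0.5135/(4π·123) = 3.322×10^-4 K/W
  R_expanded polystyrene = (1/0.213 − 1/0.498)/(4πk) = 2.687/(4π·0.0319) = 6.702 K/W
  R_conv,out = 1/(4πr²h) = 1/(4π·0.498²·16.2) = 0.01981 K/W
ΣR = 6.723 K/W
ΔT = Q·ΣR = 31.8 × 6.723 = 213.8 K
Heat flows inward, so T_out = T_in + ΔT = -192 + 213.8 = 21.8 °C

T_out = 21.8 °C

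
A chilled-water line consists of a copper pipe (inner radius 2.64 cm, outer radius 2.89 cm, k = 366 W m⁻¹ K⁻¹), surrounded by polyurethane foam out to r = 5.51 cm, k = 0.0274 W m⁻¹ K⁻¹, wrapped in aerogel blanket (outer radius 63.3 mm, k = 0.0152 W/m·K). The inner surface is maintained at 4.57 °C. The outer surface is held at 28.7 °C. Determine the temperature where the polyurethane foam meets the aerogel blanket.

T = 22.0 °C

Resistance network (inner→outer):
  R'_copper = ln(0.0289/0.0264)/(2πk) = 0.09048/(2π·366) = 3.934×10^-5 m·K/W
  R'_polyurethane foam = ln(0.0551/0.0289)/(2πk) = 0.6453/(2π·0.0274) = 3.748 m·K/W
  R'_aerogel blanket = ln(0.0633/0.0551)/(2πk) = 0.1387/(2π·0.0152) = 1.453 m·K/W
ΣR = 3.934×10^-5 + 3.748 + 1.453 = 5.201 m·K/W
Q' = ΔT/ΣR = (4.57 °C − 28.7 °C)/5.201 = -4.639 W/m
From the inner boundary to the polyurethane foam/aerogel blanket interface, ΣR_partial = 3.748 m·K/W.
T_interface = T_in − Q'·ΣR_partial = 4.57 °C − (-4.639)(3.748) = 22.0 °C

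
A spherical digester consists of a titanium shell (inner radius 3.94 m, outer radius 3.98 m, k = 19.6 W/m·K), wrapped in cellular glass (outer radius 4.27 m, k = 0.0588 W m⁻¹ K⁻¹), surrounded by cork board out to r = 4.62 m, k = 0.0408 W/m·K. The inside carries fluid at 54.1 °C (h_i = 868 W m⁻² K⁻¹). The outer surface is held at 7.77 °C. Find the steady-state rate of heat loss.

Q = 803 W

Series thermal resistances, inner to outer:
  R_conv,in = 1/(4πr²h) = 1/(4π·3.94²·868) = 5.906×10^-6 K/W
  R_titanium = (1/3.94 − 1/3.98)/(4πk) = 0.002551/(4π·19.6) = 1.036×10^-5 K/W
  R_cellular glass = (1/3.98 − 1/4.27)/(4πk) = 0.01706/(4π·0.0588) = 0.02309 K/W
  R_cork board = (1/4.27 − 1/4.62)/(4πk) = 0.01774/(4π·0.0408) = 0.03460 K/W
ΣR = 5.906×10^-6 + 1.036×10^-5 + 0.02309 + 0.03460 = 0.05771 K/W
Q = ΔT/ΣR = (54.1 °C − 7.77 °C)/0.05771 = 803 W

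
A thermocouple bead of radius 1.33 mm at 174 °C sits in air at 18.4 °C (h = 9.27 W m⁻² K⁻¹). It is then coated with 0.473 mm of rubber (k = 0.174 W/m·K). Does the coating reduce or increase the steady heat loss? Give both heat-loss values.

increases: 0.0321 → 0.0570 W

Critical radius for a sphere: r_cr = 2k/h = 0.0375 m = 3.75 cm.
Outer radius after coating: r₂ = 0.00133 + 4.73×10^-4 = 0.001803 m.
Since r₁ < r_cr and r₂ ≤ r_cr, the coating moves toward the maximum at r_cr — heat loss rises.
Bare: R = 1/(4πr₁²h) = 4853 K/W; Q = 155.6/4853 = 0.0321 W.
Coated: R = R_cond + R_conv = 2731 K/W; Q = 155.6/2731 = 0.0570 W.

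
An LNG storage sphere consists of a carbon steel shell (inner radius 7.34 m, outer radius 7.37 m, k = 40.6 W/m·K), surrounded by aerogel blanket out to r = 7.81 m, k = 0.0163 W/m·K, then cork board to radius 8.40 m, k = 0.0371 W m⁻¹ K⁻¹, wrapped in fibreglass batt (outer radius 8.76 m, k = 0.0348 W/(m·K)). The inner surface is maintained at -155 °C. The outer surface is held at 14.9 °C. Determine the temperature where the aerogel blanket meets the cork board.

T = -61.5 °C

Treat each layer as a resistance in series:
  R_carbon steel = (1/7.34 − 1/7.37)/(4πk) = 5.546×10^-4/(4π·40.6) = 1.087×10^-6 K/W
  R_aerogel blanket = (1/7.37 − 1/7.81)/(4πk) = 0.007644/(4π·0.0163) = 0.03732 K/W
  R_cork board = (1/7.81 − 1/8.40)/(4πk) = 0.008993/(4π·0.0371) = 0.01929 K/W
  R_fibreglass batt = (1/8.40 − 1/8.76)/(4πk) = 0.004892/(4π·0.0348) = 0.01119 K/W
ΣR = 1.087×10^-6 + 0.03732 + 0.01929 + 0.01119 = 0.06780 K/W
Q = ΔT/ΣR = (-155 °C − 14.9 °C)/0.06780 = -2506 W
From the inner boundary to the aerogel blanket/cork board interface, ΣR_partial = 0.03732 K/W.
T_interface = T_in − Q·ΣR_partial = -155 °C − (-2506)(0.03732) = -61.5 °C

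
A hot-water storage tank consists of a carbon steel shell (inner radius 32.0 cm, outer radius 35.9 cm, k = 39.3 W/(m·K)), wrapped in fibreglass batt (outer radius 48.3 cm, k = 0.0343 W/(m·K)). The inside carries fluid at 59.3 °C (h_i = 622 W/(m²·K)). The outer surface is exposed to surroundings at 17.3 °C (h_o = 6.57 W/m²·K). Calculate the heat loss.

Series thermal resistances, inner to outer:
  R_conv,in = 1/(4πr²h) = 1/(4π·0.320²·622) = 0.001249 K/W
  R_carbon steel = (1/0.320 − 1/0.359)/(4πk) = 0.3395/(4π·39.3) = 6.874×10^-4 K/W
  R_fibreglass batt = (1/0.359 − 1/0.483)/(4πk) = 0.7151/(4π·0.0343) = 1.659 K/W
  R_conv,out = 1/(4πr²h) = 1/(4π·0.483²·6.57) = 0.05192 K/W
ΣR = 0.001249 + 6.874×10^-4 + 1.659 + 0.05192 = 1.713 K/W
Q = ΔT/ΣR = (59.3 °C − 17.3 °C)/1.713 = 24.5 W

Q = 24.5 W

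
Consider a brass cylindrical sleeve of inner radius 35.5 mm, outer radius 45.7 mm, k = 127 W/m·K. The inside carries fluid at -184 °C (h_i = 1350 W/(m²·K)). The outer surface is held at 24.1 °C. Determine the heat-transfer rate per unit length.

Treat each layer as a resistance in series:
  R'_conv,in = 1/(2πr h) = 1/(2π·0.0355·1350) = 0.003321 m·K/W
  R'_brass = ln(0.0457/0.0355)/(2πk) = 0.2526/(2π·127) = 3.165×10^-4 m·K/W
ΣR = 0.003321 + 3.165×10^-4 = 0.003638 m·K/W
Q' = ΔT/ΣR = (-184 °C − 24.1 °C)/0.003638 = -57200 W/m
(Negative Q' ⇒ heat flows inward; heat gain = 57200 W/m.)

Q' = 57200 W/m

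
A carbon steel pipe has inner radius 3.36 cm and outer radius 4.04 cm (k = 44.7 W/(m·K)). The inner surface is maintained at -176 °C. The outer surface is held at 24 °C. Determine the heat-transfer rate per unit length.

Q' = 305 kW/m

Q' = 2πk·ΔT/ln(r₂/r₁) = 2π × 44.7 × 200 / ln(0.0404/0.0336) = 3.05×10^5 W/m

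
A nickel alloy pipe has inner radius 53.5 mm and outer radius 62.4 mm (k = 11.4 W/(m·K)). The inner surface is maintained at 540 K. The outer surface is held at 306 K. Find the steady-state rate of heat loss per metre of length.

Q' = 2πk·ΔT/ln(r₂/r₁) = 2π × 11.4 × 234 / ln(0.0624/0.0535) = 1.09×10^5 W/m

Q' = 1.09×10^5 W/m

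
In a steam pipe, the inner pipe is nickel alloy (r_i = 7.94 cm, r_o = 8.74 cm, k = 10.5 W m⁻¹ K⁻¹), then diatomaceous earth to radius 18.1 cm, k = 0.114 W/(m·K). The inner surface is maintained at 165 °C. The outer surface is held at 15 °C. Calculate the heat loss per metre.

Resistance network (inner→outer):
  R'_nickel alloy = ln(0.0874/0.0794)/(2πk) = 0.09600/(2π·10.5) = 0.001455 m·K/W
  R'_diatomaceous earth = ln(0.181/0.0874)/(2πk) = 0.7280/(2π·0.114) = 1.016 m·K/W
ΣR = 0.001455 + 1.016 = 1.017 m·K/W
Q' = ΔT/ΣR = (165 °C − 15 °C)/1.017 = 147 W/m

Q' = 147 W/m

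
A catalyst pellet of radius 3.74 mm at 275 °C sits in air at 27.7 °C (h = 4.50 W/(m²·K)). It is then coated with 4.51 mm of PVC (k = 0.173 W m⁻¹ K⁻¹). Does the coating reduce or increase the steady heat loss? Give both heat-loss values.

increases: 0.196 → 0.756 W

Critical radius for a sphere: r_cr = 2k/h = 0.0769 m = 7.69 cm.
Outer radius after coating: r₂ = 0.00374 + 0.00451 = 0.00825 m.
Since r₁ < r_cr and r₂ ≤ r_cr, the coating moves toward the maximum at r_cr — heat loss rises.
Bare: R = 1/(4πr₁²h) = 1264 K/W; Q = 247.3/1264 = 0.196 W.
Coated: R = R_cond + R_conv = 327.1 K/W; Q = 247.3/327.1 = 0.756 W.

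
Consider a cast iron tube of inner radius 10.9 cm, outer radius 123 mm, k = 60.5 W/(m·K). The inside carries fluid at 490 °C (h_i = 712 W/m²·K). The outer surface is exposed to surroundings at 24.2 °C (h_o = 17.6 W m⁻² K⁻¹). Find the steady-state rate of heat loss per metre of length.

Q' = 6.14 kW/m

Series thermal resistances, inner to outer:
  R'_conv,in = 1/(2πr h) = 1/(2π·0.109·712) = 0.002051 m·K/W
  R'_cast iron = ln(0.123/0.109)/(2πk) = 0.1208/(2π·60.5) = 3.179×10^-4 m·K/W
  R'_conv,out = 1/(2πr h) = 1/(2π·0.123·17.6) = 0.07352 m·K/W
ΣR = 0.002051 + 3.179×10^-4 + 0.07352 = 0.07589 m·K/W
Q' = ΔT/ΣR = (490 °C − 24.2 °C)/0.07589 = 6140 W/m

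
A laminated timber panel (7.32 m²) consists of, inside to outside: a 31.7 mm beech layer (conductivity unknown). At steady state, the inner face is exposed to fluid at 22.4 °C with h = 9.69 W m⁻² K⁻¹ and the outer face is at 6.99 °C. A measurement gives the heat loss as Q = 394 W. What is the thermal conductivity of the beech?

ΣR = ΔT/Q = |22.4 − 6.99|/394 = 0.03911 K/W
Known resistances:
  R_conv,in = 1/(hA) = 1/(9.69·7.32) = 0.01410 K/W
R_beech = ΣR − ΣR_known = 0.03911 − 0.01410 = 0.02501 K/W
L/(kA) = 0.02501 ⇒ k = 0.0317/(0.02501·7.32) = 0.173 W/m·K

k = 0.173 W/m·K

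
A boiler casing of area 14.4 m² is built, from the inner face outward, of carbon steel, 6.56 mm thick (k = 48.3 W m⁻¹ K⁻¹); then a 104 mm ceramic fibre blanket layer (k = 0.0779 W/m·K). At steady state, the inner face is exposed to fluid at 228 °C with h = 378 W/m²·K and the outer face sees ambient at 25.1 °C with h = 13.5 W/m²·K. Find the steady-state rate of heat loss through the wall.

Q = 2.07 kW

Treat each layer as a resistance in series:
  R_conv,in = 1/(hA) = 1/(378·14.4) = 1.837×10^-4 K/W
  R_carbon steel = L/(kA) = 0.00656/(48.3·14.4) = 9.432×10^-6 K/W
  R_ceramic fibre blanket = L/(kA) = 0.104/(0.0779·14.4) = 0.09271 K/W
  R_conv,out = 1/(hA) = 1/(13.5·14.4) = 0.005144 K/W
ΣR = 1.837×10^-4 + 9.432×10^-6 + 0.09271 + 0.005144 = 0.09805 K/W
Q = ΔT/ΣR = (228 °C − 25.1 °C)/0.09805 = 2070 W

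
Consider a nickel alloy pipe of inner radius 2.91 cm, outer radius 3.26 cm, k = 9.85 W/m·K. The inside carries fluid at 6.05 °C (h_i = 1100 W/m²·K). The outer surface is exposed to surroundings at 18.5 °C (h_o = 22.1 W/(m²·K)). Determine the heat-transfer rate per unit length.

Series thermal resistances, inner to outer:
  R'_conv,in = 1/(2πr h) = 1/(2π·0.0291·1100) = 0.004972 m·K/W
  R'_nickel alloy = ln(0.0326/0.0291)/(2πk) = 0.1136/(2π·9.85) = 0.001835 m·K/W
  R'_conv,out = 1/(2πr h) = 1/(2π·0.0326·22.1) = 0.2209 m·K/W
ΣR = 0.004972 + 0.001835 + 0.2209 = 0.2277 m·K/W
Q' = ΔT/ΣR = (6.05 °C − 18.5 °C)/0.2277 = -54.7 W/m
(Negative Q' ⇒ heat flows inward; heat gain = 54.7 W/m.)

Q' = 54.7 W/m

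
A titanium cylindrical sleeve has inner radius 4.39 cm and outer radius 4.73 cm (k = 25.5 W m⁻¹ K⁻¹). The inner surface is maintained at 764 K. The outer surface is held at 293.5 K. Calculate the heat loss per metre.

Q' = 1010 kW/m

Q' = 2πk·ΔT/ln(r₂/r₁) = 2π × 25.5 × 470.5 / ln(0.0473/0.0439) = 1.01×10^6 W/m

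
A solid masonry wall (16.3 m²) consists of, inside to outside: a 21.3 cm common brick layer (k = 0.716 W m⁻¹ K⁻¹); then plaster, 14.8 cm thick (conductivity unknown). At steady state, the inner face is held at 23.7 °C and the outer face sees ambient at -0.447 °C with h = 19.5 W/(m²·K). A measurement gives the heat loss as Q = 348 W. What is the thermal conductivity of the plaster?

k = 0.189 W/m·K

ΣR = ΔT/Q = |23.7 − -0.447|/348 = 0.06939 K/W
Known resistances:
  R_common brick = L/(kA) = 0.213/(0.716·16.3) = 0.01825 K/W
  R_conv,out = 1/(hA) = 1/(19.5·16.3) = 0.003146 K/W
R_plaster = ΣR − ΣR_known = 0.06939 − 0.02140 = 0.04799 K/W
L/(kA) = 0.04799 ⇒ k = 0.148/(0.04799·16.3) = 0.189 W/m·K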